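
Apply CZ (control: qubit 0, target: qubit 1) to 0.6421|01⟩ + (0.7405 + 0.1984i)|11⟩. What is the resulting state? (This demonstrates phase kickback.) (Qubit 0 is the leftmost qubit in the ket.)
0.6421|01⟩ + (-0.7405 - 0.1984i)|11⟩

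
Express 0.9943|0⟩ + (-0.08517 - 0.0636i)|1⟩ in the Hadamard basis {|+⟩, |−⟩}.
(0.6429 - 0.04497i)|+⟩ + (0.7633 + 0.04497i)|−⟩

With |ψ⟩ = α|0⟩ + β|1⟩, the Hadamard-basis coefficients are ⟨+|ψ⟩ = (α + β)/√2 and ⟨−|ψ⟩ = (α − β)/√2.
Here α = 0.9943, β = (-0.08517 - 0.0636i): (α + β)/√2 = (0.6429 - 0.04497i), (α − β)/√2 = (0.7633 + 0.04497i).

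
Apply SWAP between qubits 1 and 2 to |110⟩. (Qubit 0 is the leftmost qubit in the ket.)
|101⟩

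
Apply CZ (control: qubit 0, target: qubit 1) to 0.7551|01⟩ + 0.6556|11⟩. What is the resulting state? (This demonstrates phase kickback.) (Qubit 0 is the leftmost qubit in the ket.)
0.7551|01⟩ - 0.6556|11⟩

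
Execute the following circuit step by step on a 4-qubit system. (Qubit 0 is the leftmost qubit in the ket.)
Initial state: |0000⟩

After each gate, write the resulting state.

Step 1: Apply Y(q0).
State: i|1000⟩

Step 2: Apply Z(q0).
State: -i|1000⟩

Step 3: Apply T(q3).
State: -i|1000⟩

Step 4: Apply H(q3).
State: -(1/√2)i|1000⟩ - (1/√2)i|1001⟩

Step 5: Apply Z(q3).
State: -(1/√2)i|1000⟩ + (1/√2)i|1001⟩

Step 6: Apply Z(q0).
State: (1/√2)i|1000⟩ - (1/√2)i|1001⟩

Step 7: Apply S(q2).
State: (1/√2)i|1000⟩ - (1/√2)i|1001⟩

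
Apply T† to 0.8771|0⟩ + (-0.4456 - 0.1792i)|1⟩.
0.8771|0⟩ + (-0.4418 + 0.1884i)|1⟩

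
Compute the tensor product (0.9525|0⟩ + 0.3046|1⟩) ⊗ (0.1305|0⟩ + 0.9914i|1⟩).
0.1243|00⟩ + 0.9443i|01⟩ + 0.03975|10⟩ + 0.302i|11⟩

amp(|b₁b₂…⟩) = product of the factor amplitudes for bits b₁, b₂, …; only kets whose every factor amplitude is nonzero survive.
|00⟩: (0.9525)(0.1305) = 0.1243
|01⟩: (0.9525)(0.9914i) = 0.9443i
|10⟩: (0.3046)(0.1305) = 0.03975
|11⟩: (0.3046)(0.9914i) = 0.302i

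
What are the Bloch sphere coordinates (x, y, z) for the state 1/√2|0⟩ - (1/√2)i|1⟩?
(0, -1, 0)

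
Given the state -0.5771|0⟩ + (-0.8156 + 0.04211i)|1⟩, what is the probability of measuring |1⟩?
0.667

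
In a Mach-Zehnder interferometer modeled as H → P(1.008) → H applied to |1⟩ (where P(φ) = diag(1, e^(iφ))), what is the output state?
(0.2332 - 0.4229i)|0⟩ + (0.7668 + 0.4229i)|1⟩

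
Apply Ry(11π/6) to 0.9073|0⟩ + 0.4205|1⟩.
-0.9852|0⟩ - 0.1713|1⟩

Ry(11π/6) = [[cos(θ/2), −sin(θ/2)], [sin(θ/2), cos(θ/2)]]; θ = 11π/6, cos(θ/2) ≈ -0.965926, sin(θ/2) ≈ 0.258819.
With a = amp(|0⟩) = 0.9073 and b = amp(|1⟩) = 0.4205:
new amp(|0⟩) = (-0.965926)·a + (-0.258819)·b = -0.9852
new amp(|1⟩) = (0.258819)·a + (-0.965926)·b = -0.1713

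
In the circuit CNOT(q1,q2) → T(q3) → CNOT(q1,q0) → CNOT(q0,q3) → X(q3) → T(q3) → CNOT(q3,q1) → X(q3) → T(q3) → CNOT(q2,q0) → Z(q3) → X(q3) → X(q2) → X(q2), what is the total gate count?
14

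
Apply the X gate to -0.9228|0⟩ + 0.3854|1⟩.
0.3854|0⟩ - 0.9228|1⟩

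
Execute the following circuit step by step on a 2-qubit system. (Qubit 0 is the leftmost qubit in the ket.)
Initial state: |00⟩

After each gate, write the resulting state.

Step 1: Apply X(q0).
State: |10⟩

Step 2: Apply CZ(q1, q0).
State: |10⟩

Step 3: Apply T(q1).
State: |10⟩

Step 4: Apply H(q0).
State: 1/√2|00⟩ - 1/√2|10⟩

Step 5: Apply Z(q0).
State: 1/√2|00⟩ + 1/√2|10⟩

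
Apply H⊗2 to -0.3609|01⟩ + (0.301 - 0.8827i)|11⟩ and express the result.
(-0.02995 - 0.4414i)|00⟩ + (0.02995 + 0.4414i)|01⟩ + (-0.331 + 0.4414i)|10⟩ + (0.331 - 0.4414i)|11⟩

H⊗2 gives amp(|y⟩) = (1/2) Σ_x (−1)^(x·y) amp(|x⟩), where x·y is the number of positions in which both x and y have a 1.
|00⟩: (-0.3609 + (0.301 - 0.8827i))/2 = (-0.02995 - 0.4414i)
|01⟩: (0.3609 - (0.301 - 0.8827i))/2 = (0.02995 + 0.4414i)
|10⟩: (-0.3609 - (0.301 - 0.8827i))/2 = (-0.331 + 0.4414i)
|11⟩: (0.3609 + (0.301 - 0.8827i))/2 = (0.331 - 0.4414i)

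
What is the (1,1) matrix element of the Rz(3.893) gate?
(-0.3669 + 0.9302i)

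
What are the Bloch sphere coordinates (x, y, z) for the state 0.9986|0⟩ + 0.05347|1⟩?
(0.1068, 0, 0.9943)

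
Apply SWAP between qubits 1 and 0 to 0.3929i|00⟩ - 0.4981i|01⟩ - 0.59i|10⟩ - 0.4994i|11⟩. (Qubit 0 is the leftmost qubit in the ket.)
0.3929i|00⟩ - 0.59i|01⟩ - 0.4981i|10⟩ - 0.4994i|11⟩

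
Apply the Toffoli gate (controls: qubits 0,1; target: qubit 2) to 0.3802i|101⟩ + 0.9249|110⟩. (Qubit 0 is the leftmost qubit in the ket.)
0.3802i|101⟩ + 0.9249|111⟩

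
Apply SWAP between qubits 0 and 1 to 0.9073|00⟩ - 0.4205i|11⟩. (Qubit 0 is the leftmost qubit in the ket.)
0.9073|00⟩ - 0.4205i|11⟩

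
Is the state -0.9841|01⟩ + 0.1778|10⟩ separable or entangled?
Entangled

Writing the state as a|00⟩ + b|01⟩ + c|10⟩ + d|11⟩, it is a product state iff ad − bc = 0.
Here (a, b, c, d) = (0, -0.9841, 0.1778, 0): ad − bc = (0)(0) − (-0.9841)(0.1778) = 0.175 ≠ 0, so the state is entangled.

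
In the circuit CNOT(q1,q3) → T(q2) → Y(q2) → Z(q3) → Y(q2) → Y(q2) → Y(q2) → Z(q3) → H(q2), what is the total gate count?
9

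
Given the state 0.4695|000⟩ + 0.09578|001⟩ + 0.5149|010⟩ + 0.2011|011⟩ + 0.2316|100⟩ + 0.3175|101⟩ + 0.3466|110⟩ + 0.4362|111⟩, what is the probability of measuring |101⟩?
0.1008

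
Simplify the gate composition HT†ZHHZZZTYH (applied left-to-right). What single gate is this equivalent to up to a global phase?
Y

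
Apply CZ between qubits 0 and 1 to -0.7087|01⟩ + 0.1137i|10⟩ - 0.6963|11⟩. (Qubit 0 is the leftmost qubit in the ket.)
-0.7087|01⟩ + 0.1137i|10⟩ + 0.6963|11⟩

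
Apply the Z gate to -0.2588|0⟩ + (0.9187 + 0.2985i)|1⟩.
-0.2588|0⟩ + (-0.9187 - 0.2985i)|1⟩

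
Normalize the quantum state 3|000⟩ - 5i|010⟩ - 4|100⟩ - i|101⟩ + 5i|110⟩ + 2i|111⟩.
0.3354|000⟩ - 0.559i|010⟩ - 1/√5|100⟩ - 0.1118i|101⟩ + 0.559i|110⟩ + 0.2236i|111⟩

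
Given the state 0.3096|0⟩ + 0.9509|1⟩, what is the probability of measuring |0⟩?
0.09585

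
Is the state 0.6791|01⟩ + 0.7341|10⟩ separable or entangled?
Entangled

Writing the state as a|00⟩ + b|01⟩ + c|10⟩ + d|11⟩, it is a product state iff ad − bc = 0.
Here (a, b, c, d) = (0, 0.6791, 0.7341, 0): ad − bc = (0)(0) − (0.6791)(0.7341) = -0.4985 ≠ 0, so the state is entangled.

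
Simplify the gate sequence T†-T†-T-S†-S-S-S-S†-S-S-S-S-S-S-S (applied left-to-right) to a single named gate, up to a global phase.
T†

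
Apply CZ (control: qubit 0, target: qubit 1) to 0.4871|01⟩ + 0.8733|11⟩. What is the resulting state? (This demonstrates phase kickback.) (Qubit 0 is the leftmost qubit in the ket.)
0.4871|01⟩ - 0.8733|11⟩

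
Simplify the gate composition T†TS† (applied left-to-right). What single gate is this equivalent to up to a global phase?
S†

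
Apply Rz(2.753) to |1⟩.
(0.1931 + 0.9812i)|1⟩

Rz(2.753) = [[e^(−iθ/2), 0], [0, e^(iθ/2)]] with e^(±iθ/2) = cos(θ/2) ± i·sin(θ/2); θ = 2.753, cos(θ/2) ≈ 0.193076, sin(θ/2) ≈ 0.981184.
With a = amp(|0⟩) = 0 and b = amp(|1⟩) = 1:
new amp(|0⟩) = (0.193076 - 0.981184i)·a = 0
new amp(|1⟩) = (0.193076 + 0.981184i)·b = (0.1931 + 0.9812i)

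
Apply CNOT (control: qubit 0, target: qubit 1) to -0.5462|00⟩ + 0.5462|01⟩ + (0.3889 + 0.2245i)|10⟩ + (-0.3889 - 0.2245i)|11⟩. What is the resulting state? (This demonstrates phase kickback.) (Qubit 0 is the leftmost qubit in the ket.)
-0.5462|00⟩ + 0.5462|01⟩ + (-0.3889 - 0.2245i)|10⟩ + (0.3889 + 0.2245i)|11⟩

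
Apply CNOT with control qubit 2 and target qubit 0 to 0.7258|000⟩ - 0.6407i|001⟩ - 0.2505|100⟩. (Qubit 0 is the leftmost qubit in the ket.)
0.7258|000⟩ - 0.2505|100⟩ - 0.6407i|101⟩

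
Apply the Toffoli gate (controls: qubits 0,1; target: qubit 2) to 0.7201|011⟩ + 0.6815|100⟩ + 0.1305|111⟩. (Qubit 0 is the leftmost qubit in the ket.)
0.7201|011⟩ + 0.6815|100⟩ + 0.1305|110⟩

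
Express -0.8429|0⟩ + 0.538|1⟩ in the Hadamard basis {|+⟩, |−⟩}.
-0.2156|+⟩ - 0.9764|−⟩

With |ψ⟩ = α|0⟩ + β|1⟩, the Hadamard-basis coefficients are ⟨+|ψ⟩ = (α + β)/√2 and ⟨−|ψ⟩ = (α − β)/√2.
Here α = -0.8429, β = 0.538: (α + β)/√2 = -0.2156, (α − β)/√2 = -0.9764.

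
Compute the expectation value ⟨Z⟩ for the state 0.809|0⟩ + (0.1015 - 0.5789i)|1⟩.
0.3091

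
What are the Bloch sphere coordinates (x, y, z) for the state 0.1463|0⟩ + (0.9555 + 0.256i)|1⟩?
(0.2796, 0.07491, -0.9571)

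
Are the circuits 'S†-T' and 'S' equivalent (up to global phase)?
No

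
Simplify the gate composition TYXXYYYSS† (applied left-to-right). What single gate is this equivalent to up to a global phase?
T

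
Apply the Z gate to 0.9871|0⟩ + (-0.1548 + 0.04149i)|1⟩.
0.9871|0⟩ + (0.1548 - 0.04149i)|1⟩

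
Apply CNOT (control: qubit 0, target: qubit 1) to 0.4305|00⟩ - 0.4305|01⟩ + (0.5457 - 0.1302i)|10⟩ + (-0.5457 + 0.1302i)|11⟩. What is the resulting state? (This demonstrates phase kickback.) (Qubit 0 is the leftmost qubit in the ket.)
0.4305|00⟩ - 0.4305|01⟩ + (-0.5457 + 0.1302i)|10⟩ + (0.5457 - 0.1302i)|11⟩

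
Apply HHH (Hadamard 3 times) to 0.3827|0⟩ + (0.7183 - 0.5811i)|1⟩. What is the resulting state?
(0.7785 - 0.4109i)|0⟩ + (-0.2373 + 0.4109i)|1⟩

H² = I, so H^3 = H: a single Hadamard. With (a, b) = (0.3827, (0.7183 - 0.5811i)), H gives ((a + b)/√2, (a − b)/√2) = ((0.7785 - 0.4109i), (-0.2373 + 0.4109i)).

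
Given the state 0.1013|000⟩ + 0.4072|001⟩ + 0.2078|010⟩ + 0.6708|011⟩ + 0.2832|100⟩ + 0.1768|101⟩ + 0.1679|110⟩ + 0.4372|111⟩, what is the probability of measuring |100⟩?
0.0802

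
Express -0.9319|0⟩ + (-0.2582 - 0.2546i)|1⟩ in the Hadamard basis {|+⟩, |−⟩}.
(-0.8415 - 0.18i)|+⟩ + (-0.4764 + 0.18i)|−⟩

With |ψ⟩ = α|0⟩ + β|1⟩, the Hadamard-basis coefficients are ⟨+|ψ⟩ = (α + β)/√2 and ⟨−|ψ⟩ = (α − β)/√2.
Here α = -0.9319, β = (-0.2582 - 0.2546i): (α + β)/√2 = (-0.8415 - 0.18i), (α − β)/√2 = (-0.4764 + 0.18i).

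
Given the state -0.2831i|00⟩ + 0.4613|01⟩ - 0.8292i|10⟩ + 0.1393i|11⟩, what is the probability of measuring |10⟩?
0.6876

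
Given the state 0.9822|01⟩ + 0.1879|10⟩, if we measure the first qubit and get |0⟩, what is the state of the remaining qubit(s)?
|1⟩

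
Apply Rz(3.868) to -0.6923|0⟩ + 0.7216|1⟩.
(0.246 + 0.6471i)|0⟩ + (-0.2564 + 0.6745i)|1⟩

Rz(3.868) = [[e^(−iθ/2), 0], [0, e^(iθ/2)]] with e^(±iθ/2) = cos(θ/2) ± i·sin(θ/2); θ = 3.868, cos(θ/2) ≈ -0.355271, sin(θ/2) ≈ 0.934763.
With a = amp(|0⟩) = -0.6923 and b = amp(|1⟩) = 0.7216:
new amp(|0⟩) = (-0.355271 - 0.934763i)·a = (0.246 + 0.6471i)
new amp(|1⟩) = (-0.355271 + 0.934763i)·b = (-0.2564 + 0.6745i)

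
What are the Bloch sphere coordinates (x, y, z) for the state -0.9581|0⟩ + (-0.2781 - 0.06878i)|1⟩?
(0.5329, 0.1318, 0.8359)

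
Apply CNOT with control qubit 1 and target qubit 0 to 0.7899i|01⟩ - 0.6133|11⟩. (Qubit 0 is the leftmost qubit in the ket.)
-0.6133|01⟩ + 0.7899i|11⟩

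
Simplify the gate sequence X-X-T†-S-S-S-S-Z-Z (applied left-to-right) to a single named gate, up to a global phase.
T†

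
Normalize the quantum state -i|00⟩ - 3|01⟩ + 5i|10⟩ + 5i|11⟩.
-0.1291i|00⟩ - 0.3873|01⟩ + 0.6455i|10⟩ + 0.6455i|11⟩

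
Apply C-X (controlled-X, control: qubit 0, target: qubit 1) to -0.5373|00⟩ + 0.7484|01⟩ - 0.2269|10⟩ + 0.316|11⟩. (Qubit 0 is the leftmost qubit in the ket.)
-0.5373|00⟩ + 0.7484|01⟩ + 0.316|10⟩ - 0.2269|11⟩

C-X leaves the control-|0⟩ kets |00⟩, |01⟩ unchanged and applies X to qubit 1 on the control-|1⟩ pair (|10⟩, |11⟩).
X = [[0, 1], [1, 0]].
With a = amp(|10⟩) = -0.2269 and b = amp(|11⟩) = 0.316:
new amp(|10⟩) = (1)·b = 0.316
new amp(|11⟩) = (1)·a = -0.2269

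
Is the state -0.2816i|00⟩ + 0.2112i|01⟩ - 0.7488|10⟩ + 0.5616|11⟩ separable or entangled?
Separable

Writing the state as a|00⟩ + b|01⟩ + c|10⟩ + d|11⟩, it is a product state iff ad − bc = 0.
Here (a, b, c, d) = (-0.2816i, 0.2112i, -0.7488, 0.5616): ad − bc = (-0.2816i)(0.5616) − (0.2112i)(-0.7488) = 0, so the state is separable.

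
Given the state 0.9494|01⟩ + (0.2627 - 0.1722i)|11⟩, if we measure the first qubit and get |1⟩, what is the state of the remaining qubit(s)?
(0.8363 - 0.5482i)|1⟩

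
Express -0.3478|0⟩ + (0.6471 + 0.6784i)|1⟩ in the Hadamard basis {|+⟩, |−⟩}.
(0.2116 + 0.4797i)|+⟩ + (-0.7035 - 0.4797i)|−⟩

With |ψ⟩ = α|0⟩ + β|1⟩, the Hadamard-basis coefficients are ⟨+|ψ⟩ = (α + β)/√2 and ⟨−|ψ⟩ = (α − β)/√2.
Here α = -0.3478, β = (0.6471 + 0.6784i): (α + β)/√2 = (0.2116 + 0.4797i), (α − β)/√2 = (-0.7035 - 0.4797i).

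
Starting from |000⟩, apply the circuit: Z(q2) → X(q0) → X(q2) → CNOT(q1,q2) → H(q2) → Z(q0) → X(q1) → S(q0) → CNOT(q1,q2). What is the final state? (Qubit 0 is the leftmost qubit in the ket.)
(1/√2)i|110⟩ - (1/√2)i|111⟩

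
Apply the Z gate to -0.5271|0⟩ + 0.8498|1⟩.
-0.5271|0⟩ - 0.8498|1⟩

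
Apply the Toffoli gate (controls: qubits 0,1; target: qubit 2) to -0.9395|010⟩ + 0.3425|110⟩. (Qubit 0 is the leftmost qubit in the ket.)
-0.9395|010⟩ + 0.3425|111⟩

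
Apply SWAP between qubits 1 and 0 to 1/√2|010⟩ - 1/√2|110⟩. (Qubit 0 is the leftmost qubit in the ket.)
1/√2|100⟩ - 1/√2|110⟩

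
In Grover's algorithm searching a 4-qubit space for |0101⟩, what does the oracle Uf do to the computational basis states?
Uf|x⟩ = -|x⟩ if x = 0101, else |x⟩ (phase flip on target)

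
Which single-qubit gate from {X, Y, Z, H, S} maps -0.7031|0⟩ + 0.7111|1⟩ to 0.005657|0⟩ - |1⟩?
H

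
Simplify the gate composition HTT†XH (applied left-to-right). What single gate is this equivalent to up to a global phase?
Z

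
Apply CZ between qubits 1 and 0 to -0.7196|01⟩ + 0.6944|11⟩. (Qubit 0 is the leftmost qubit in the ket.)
-0.7196|01⟩ - 0.6944|11⟩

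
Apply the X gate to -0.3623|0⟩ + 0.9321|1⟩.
0.9321|0⟩ - 0.3623|1⟩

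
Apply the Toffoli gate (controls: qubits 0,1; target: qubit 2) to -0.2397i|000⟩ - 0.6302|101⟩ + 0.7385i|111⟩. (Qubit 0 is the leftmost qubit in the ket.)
-0.2397i|000⟩ - 0.6302|101⟩ + 0.7385i|110⟩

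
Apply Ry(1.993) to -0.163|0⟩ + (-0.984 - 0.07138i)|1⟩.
(0.7376 + 0.05993i)|0⟩ + (-0.6714 - 0.03878i)|1⟩

Ry(1.993) = [[cos(θ/2), −sin(θ/2)], [sin(θ/2), cos(θ/2)]]; θ = 1.993, cos(θ/2) ≈ 0.543244, sin(θ/2) ≈ 0.839575.
With a = amp(|0⟩) = -0.163 and b = amp(|1⟩) = (-0.984 - 0.07138i):
new amp(|0⟩) = (0.543244)·a + (-0.839575)·b = (0.7376 + 0.05993i)
new amp(|1⟩) = (0.839575)·a + (0.543244)·b = (-0.6714 - 0.03878i)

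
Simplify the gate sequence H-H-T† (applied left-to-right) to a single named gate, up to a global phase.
T†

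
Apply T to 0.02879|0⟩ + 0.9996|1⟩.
0.02879|0⟩ + (0.7068 + 0.7068i)|1⟩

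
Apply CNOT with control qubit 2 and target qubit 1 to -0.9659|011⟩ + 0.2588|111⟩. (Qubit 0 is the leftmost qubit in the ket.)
-0.9659|001⟩ + 0.2588|101⟩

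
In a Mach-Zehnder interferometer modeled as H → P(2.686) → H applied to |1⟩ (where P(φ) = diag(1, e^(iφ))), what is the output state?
(0.949 - 0.22i)|0⟩ + (0.051 + 0.22i)|1⟩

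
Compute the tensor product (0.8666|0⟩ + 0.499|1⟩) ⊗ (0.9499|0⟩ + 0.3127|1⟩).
0.8232|00⟩ + 0.271|01⟩ + 0.474|10⟩ + 0.156|11⟩

amp(|b₁b₂…⟩) = product of the factor amplitudes for bits b₁, b₂, …; only kets whose every factor amplitude is nonzero survive.
|00⟩: (0.8666)(0.9499) = 0.8232
|01⟩: (0.8666)(0.3127) = 0.271
|10⟩: (0.499)(0.9499) = 0.474
|11⟩: (0.499)(0.3127) = 0.156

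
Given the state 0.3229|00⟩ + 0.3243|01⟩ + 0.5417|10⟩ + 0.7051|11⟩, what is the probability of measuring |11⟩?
0.4972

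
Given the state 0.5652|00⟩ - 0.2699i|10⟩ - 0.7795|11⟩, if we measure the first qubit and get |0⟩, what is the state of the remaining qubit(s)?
|0⟩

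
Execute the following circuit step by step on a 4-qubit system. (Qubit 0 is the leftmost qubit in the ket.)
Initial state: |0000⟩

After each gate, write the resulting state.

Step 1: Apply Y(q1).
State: i|0100⟩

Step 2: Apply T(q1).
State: (-1/√2 + (1/√2)i)|0100⟩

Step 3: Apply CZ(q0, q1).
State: (-1/√2 + (1/√2)i)|0100⟩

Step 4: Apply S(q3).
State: (-1/√2 + (1/√2)i)|0100⟩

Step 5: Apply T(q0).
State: (-1/√2 + (1/√2)i)|0100⟩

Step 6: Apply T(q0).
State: (-1/√2 + (1/√2)i)|0100⟩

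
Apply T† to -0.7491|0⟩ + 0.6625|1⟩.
-0.7491|0⟩ + (0.4685 - 0.4685i)|1⟩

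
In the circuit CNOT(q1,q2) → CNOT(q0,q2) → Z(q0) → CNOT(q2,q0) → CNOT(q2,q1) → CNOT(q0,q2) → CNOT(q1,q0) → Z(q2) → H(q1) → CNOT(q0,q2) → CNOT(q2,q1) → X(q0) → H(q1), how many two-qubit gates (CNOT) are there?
8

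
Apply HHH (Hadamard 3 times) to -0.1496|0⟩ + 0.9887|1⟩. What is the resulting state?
0.5933|0⟩ - 0.8049|1⟩

H² = I, so H^3 = H: a single Hadamard. With (a, b) = (-0.1496, 0.9887), H gives ((a + b)/√2, (a − b)/√2) = (0.5933, -0.8049).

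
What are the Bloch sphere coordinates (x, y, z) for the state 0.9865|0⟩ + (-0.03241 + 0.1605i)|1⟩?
(-0.06394, 0.3167, 0.9464)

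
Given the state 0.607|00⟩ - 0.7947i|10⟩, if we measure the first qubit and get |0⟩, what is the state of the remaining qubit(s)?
|0⟩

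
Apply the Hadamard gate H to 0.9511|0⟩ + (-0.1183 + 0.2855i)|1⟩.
(0.5889 + 0.2019i)|0⟩ + (0.7562 - 0.2019i)|1⟩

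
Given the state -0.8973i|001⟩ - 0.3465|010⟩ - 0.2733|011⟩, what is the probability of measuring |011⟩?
0.07469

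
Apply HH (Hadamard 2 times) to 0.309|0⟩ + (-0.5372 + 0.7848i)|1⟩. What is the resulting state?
0.309|0⟩ + (-0.5372 + 0.7848i)|1⟩

H² = I, so an even number of Hadamards cancels: H^2 = I and the state is unchanged.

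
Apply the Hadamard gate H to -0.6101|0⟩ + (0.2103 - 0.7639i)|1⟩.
(-0.2827 - 0.5402i)|0⟩ + (-0.5801 + 0.5402i)|1⟩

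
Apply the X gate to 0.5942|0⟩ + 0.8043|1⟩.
0.8043|0⟩ + 0.5942|1⟩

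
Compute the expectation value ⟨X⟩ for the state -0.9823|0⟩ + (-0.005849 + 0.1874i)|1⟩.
0.01149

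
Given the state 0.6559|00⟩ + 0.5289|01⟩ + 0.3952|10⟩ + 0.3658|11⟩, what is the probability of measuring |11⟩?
0.1338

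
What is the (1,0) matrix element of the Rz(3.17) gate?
0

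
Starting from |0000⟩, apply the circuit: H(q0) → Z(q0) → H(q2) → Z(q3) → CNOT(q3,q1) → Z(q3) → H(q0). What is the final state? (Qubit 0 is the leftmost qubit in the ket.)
1/√2|1000⟩ + 1/√2|1010⟩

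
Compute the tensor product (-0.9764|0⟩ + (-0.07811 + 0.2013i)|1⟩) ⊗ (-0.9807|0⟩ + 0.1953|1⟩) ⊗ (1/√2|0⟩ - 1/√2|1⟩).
0.6771|000⟩ - 0.6771|001⟩ - 0.1348|010⟩ + 0.1348|011⟩ + (0.05417 - 0.1396i)|100⟩ + (-0.05417 + 0.1396i)|101⟩ + (-0.01079 + 0.0278i)|110⟩ + (0.01079 - 0.0278i)|111⟩

amp(|b₁b₂…⟩) = product of the factor amplitudes for bits b₁, b₂, …; only kets whose every factor amplitude is nonzero survive.
|000⟩: (-0.9764)(-0.9807)(1/√2) = 0.6771
|001⟩: (-0.9764)(-0.9807)(-1/√2) = -0.6771
|010⟩: (-0.9764)(0.1953)(1/√2) = -0.1348
|011⟩: (-0.9764)(0.1953)(-1/√2) = 0.1348
|100⟩: (-0.07811 + 0.2013i)(-0.9807)(1/√2) = (0.05417 - 0.1396i)
|101⟩: (-0.07811 + 0.2013i)(-0.9807)(-1/√2) = (-0.05417 + 0.1396i)
|110⟩: (-0.07811 + 0.2013i)(0.1953)(1/√2) = (-0.01079 + 0.0278i)
|111⟩: (-0.07811 + 0.2013i)(0.1953)(-1/√2) = (0.01079 - 0.0278i)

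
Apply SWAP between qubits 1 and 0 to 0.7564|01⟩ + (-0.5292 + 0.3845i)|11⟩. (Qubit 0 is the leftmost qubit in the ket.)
0.7564|10⟩ + (-0.5292 + 0.3845i)|11⟩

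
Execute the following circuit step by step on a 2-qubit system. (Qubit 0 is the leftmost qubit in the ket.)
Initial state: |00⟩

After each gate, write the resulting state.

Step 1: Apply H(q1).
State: 1/√2|00⟩ + 1/√2|01⟩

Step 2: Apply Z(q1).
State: 1/√2|00⟩ - 1/√2|01⟩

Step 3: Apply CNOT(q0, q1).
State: 1/√2|00⟩ - 1/√2|01⟩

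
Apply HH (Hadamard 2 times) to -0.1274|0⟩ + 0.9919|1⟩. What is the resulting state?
-0.1274|0⟩ + 0.9919|1⟩

H² = I, so an even number of Hadamards cancels: H^2 = I and the state is unchanged.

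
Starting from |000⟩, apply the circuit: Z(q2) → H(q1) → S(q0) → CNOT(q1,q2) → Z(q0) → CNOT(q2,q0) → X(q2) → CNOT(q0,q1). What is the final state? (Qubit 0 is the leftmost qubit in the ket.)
1/√2|001⟩ + 1/√2|100⟩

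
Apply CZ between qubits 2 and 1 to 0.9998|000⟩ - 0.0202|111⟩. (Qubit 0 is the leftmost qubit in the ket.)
0.9998|000⟩ + 0.0202|111⟩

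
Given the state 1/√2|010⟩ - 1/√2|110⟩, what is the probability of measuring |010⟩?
1/2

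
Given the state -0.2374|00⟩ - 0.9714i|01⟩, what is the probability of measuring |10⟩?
0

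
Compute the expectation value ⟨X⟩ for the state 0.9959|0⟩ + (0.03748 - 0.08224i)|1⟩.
0.07465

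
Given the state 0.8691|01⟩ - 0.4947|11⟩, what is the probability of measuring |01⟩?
0.7553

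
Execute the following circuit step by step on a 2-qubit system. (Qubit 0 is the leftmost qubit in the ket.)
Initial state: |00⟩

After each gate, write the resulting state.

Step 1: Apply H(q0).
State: 1/√2|00⟩ + 1/√2|10⟩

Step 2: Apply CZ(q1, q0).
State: 1/√2|00⟩ + 1/√2|10⟩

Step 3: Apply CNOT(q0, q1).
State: 1/√2|00⟩ + 1/√2|11⟩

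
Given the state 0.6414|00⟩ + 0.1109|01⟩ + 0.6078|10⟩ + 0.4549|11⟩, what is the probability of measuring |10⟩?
0.3694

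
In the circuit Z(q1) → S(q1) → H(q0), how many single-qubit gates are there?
3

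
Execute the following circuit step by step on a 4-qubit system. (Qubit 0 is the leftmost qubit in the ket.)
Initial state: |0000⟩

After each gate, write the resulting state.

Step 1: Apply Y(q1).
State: i|0100⟩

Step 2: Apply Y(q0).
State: -|1100⟩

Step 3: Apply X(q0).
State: -|0100⟩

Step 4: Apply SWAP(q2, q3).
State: -|0100⟩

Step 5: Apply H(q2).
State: -1/√2|0100⟩ - 1/√2|0110⟩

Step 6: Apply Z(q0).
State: -1/√2|0100⟩ - 1/√2|0110⟩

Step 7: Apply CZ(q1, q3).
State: -1/√2|0100⟩ - 1/√2|0110⟩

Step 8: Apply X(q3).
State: -1/√2|0101⟩ - 1/√2|0111⟩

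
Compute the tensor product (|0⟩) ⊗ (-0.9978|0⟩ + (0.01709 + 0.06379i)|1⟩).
-0.9978|00⟩ + (0.01709 + 0.06379i)|01⟩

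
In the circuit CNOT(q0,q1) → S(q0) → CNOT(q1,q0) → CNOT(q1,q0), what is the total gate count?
4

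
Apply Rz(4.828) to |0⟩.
(-0.7468 - 0.6651i)|0⟩

Rz(4.828) = [[e^(−iθ/2), 0], [0, e^(iθ/2)]] with e^(±iθ/2) = cos(θ/2) ± i·sin(θ/2); θ = 4.828, cos(θ/2) ≈ -0.746778, sin(θ/2) ≈ 0.665074.
With a = amp(|0⟩) = 1 and b = amp(|1⟩) = 0:
new amp(|0⟩) = (-0.746778 - 0.665074i)·a = (-0.7468 - 0.6651i)
new amp(|1⟩) = (-0.746778 + 0.665074i)·b = 0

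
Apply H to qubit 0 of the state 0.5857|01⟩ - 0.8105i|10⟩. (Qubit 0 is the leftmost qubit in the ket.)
-0.5731i|00⟩ + 0.4142|01⟩ + 0.5731i|10⟩ + 0.4142|11⟩

H on qubit 0 mixes each pair of kets that differ only in qubit 0: amplitudes (a, b) of (|…0…⟩, |…1…⟩) become ((a + b)/√2, (a − b)/√2). Kets absent from the input have amplitude 0.
(|00⟩, |10⟩): (a, b) = (0, -0.8105i) → (-0.5731i, 0.5731i)
(|01⟩, |11⟩): (a, b) = (0.5857, 0) → (0.4142, 0.4142)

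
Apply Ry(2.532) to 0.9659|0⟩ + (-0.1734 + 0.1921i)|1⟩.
(0.4553 - 0.1832i)|0⟩ + (0.8693 + 0.05765i)|1⟩

Ry(2.532) = [[cos(θ/2), −sin(θ/2)], [sin(θ/2), cos(θ/2)]]; θ = 2.532, cos(θ/2) ≈ 0.300099, sin(θ/2) ≈ 0.953908.
With a = amp(|0⟩) = 0.9659 and b = amp(|1⟩) = (-0.1734 + 0.1921i):
new amp(|0⟩) = (0.300099)·a + (-0.953908)·b = (0.4553 - 0.1832i)
new amp(|1⟩) = (0.953908)·a + (0.300099)·b = (0.8693 + 0.05765i)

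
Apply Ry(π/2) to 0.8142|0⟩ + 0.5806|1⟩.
0.1652|0⟩ + 0.9863|1⟩

Ry(π/2) = [[cos(θ/2), −sin(θ/2)], [sin(θ/2), cos(θ/2)]]; θ = π/2, cos(θ/2) ≈ 0.707107, sin(θ/2) ≈ 0.707107.
With a = amp(|0⟩) = 0.8142 and b = amp(|1⟩) = 0.5806:
new amp(|0⟩) = (0.707107)·a + (-0.707107)·b = 0.1652
new amp(|1⟩) = (0.707107)·a + (0.707107)·b = 0.9863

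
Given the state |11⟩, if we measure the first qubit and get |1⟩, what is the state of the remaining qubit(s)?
|1⟩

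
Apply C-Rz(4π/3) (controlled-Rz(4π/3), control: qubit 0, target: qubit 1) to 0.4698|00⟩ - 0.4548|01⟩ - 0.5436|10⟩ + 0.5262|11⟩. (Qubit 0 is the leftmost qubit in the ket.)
0.4698|00⟩ - 0.4548|01⟩ + (0.2718 + 0.4708i)|10⟩ + (-0.2631 + 0.4557i)|11⟩

C-Rz(4π/3) leaves the control-|0⟩ kets |00⟩, |01⟩ unchanged and applies Rz(4π/3) to qubit 1 on the control-|1⟩ pair (|10⟩, |11⟩).
Rz(4π/3) = [[e^(−iθ/2), 0], [0, e^(iθ/2)]] with e^(±iθ/2) = cos(θ/2) ± i·sin(θ/2); θ = 4π/3, cos(θ/2) ≈ -0.5, sin(θ/2) ≈ 0.866025.
With a = amp(|10⟩) = -0.5436 and b = amp(|11⟩) = 0.5262:
new amp(|10⟩) = (-0.5 - 0.866025i)·a = (0.2718 + 0.4708i)
new amp(|11⟩) = (-0.5 + 0.866025i)·b = (-0.2631 + 0.4557i)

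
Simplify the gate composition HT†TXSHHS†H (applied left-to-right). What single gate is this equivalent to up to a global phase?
Z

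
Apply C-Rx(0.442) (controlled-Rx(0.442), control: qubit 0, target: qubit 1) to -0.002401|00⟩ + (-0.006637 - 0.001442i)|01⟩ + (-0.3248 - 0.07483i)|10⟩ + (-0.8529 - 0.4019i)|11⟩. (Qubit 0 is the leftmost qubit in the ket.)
-0.002401|00⟩ + (-0.006637 - 0.001442i)|01⟩ + (-0.405 + 0.114i)|10⟩ + (-0.8486 - 0.3209i)|11⟩

C-Rx(0.442) leaves the control-|0⟩ kets |00⟩, |01⟩ unchanged and applies Rx(0.442) to qubit 1 on the control-|1⟩ pair (|10⟩, |11⟩).
Rx(0.442) = [[cos(θ/2), −i·sin(θ/2)], [−i·sin(θ/2), cos(θ/2)]]; θ = 0.442, cos(θ/2) ≈ 0.975679, sin(θ/2) ≈ 0.219205.
With a = amp(|10⟩) = (-0.3248 - 0.07483i) and b = amp(|11⟩) = (-0.8529 - 0.4019i):
new amp(|10⟩) = (0.975679)·a + (-0.219205i)·b = (-0.405 + 0.114i)
new amp(|11⟩) = (-0.219205i)·a + (0.975679)·b = (-0.8486 - 0.3209i)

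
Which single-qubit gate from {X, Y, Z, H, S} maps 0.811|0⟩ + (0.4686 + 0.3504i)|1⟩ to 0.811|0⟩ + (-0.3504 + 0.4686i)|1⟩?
S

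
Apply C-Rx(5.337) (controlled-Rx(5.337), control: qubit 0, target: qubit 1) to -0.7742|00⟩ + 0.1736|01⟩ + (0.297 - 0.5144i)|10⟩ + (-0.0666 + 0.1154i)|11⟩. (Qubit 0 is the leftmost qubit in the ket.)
-0.7742|00⟩ + 0.1736|01⟩ + (-0.2118 + 0.4882i)|10⟩ + (-0.1751 - 0.2381i)|11⟩

C-Rx(5.337) leaves the control-|0⟩ kets |00⟩, |01⟩ unchanged and applies Rx(5.337) to qubit 1 on the control-|1⟩ pair (|10⟩, |11⟩).
Rx(5.337) = [[cos(θ/2), −i·sin(θ/2)], [−i·sin(θ/2), cos(θ/2)]]; θ = 5.337, cos(θ/2) ≈ -0.890163, sin(θ/2) ≈ 0.455641.
With a = amp(|10⟩) = (0.297 - 0.5144i) and b = amp(|11⟩) = (-0.0666 + 0.1154i):
new amp(|10⟩) = (-0.890163)·a + (-0.455641i)·b = (-0.2118 + 0.4882i)
new amp(|11⟩) = (-0.455641i)·a + (-0.890163)·b = (-0.1751 - 0.2381i)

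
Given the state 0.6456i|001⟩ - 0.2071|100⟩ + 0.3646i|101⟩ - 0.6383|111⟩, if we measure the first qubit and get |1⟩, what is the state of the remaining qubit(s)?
-0.2712|00⟩ + 0.4774i|01⟩ - 0.8358|11⟩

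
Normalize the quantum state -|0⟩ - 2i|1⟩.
-1/√5|0⟩ - 0.8944i|1⟩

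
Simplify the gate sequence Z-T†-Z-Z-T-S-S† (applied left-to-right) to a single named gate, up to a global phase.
Z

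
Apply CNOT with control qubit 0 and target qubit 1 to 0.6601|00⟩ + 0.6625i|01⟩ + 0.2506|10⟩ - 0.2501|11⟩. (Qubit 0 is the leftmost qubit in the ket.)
0.6601|00⟩ + 0.6625i|01⟩ - 0.2501|10⟩ + 0.2506|11⟩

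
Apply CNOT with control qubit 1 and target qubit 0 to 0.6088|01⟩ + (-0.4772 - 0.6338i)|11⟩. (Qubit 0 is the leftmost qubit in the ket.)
(-0.4772 - 0.6338i)|01⟩ + 0.6088|11⟩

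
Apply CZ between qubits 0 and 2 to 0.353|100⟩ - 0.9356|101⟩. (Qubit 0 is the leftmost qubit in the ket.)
0.353|100⟩ + 0.9356|101⟩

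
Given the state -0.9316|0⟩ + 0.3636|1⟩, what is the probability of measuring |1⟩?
0.1322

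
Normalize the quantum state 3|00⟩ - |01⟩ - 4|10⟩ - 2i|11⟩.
0.5477|00⟩ - 0.1826|01⟩ - 0.7303|10⟩ - 0.3651i|11⟩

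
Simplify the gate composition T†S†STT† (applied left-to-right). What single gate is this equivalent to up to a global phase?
T†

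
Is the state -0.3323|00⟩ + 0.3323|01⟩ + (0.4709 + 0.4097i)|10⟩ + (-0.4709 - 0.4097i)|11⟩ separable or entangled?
Separable

Writing the state as a|00⟩ + b|01⟩ + c|10⟩ + d|11⟩, it is a product state iff ad − bc = 0.
Here (a, b, c, d) = (-0.3323, 0.3323, (0.4709 + 0.4097i), (-0.4709 - 0.4097i)): ad − bc = (-0.3323)(-0.4709 - 0.4097i) − (0.3323)(0.4709 + 0.4097i) = 0, so the state is separable.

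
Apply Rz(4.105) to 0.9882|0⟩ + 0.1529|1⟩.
(-0.4578 - 0.8757i)|0⟩ + (-0.07084 + 0.1355i)|1⟩

Rz(4.105) = [[e^(−iθ/2), 0], [0, e^(iθ/2)]] with e^(±iθ/2) = cos(θ/2) ± i·sin(θ/2); θ = 4.105, cos(θ/2) ≈ -0.46329, sin(θ/2) ≈ 0.886207.
With a = amp(|0⟩) = 0.9882 and b = amp(|1⟩) = 0.1529:
new amp(|0⟩) = (-0.46329 - 0.886207i)·a = (-0.4578 - 0.8757i)
new amp(|1⟩) = (-0.46329 + 0.886207i)·b = (-0.07084 + 0.1355i)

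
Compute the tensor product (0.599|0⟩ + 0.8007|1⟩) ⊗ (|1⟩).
0.599|01⟩ + 0.8007|11⟩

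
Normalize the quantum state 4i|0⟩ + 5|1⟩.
0.6247i|0⟩ + 0.7809|1⟩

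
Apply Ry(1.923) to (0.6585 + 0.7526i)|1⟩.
(-0.54 - 0.6172i)|0⟩ + (0.3769 + 0.4307i)|1⟩

Ry(1.923) = [[cos(θ/2), −sin(θ/2)], [sin(θ/2), cos(θ/2)]]; θ = 1.923, cos(θ/2) ≈ 0.572291, sin(θ/2) ≈ 0.820051.
With a = amp(|0⟩) = 0 and b = amp(|1⟩) = (0.6585 + 0.7526i):
new amp(|0⟩) = (0.572291)·a + (-0.820051)·b = (-0.54 - 0.6172i)
new amp(|1⟩) = (0.820051)·a + (0.572291)·b = (0.3769 + 0.4307i)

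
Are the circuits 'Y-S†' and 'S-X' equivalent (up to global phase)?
No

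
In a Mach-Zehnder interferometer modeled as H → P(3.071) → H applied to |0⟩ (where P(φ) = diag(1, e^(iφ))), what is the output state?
(0.001245 + 0.03527i)|0⟩ + (0.9988 - 0.03527i)|1⟩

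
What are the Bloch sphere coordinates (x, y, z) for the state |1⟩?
(0, 0, -1)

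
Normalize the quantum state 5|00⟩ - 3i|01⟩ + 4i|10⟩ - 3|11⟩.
0.6509|00⟩ - 0.3906i|01⟩ + 0.5208i|10⟩ - 0.3906|11⟩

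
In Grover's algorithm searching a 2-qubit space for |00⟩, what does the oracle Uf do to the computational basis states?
Uf|x⟩ = -|x⟩ if x = 00, else |x⟩ (phase flip on target)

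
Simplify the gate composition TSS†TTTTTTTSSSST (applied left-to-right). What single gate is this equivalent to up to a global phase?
T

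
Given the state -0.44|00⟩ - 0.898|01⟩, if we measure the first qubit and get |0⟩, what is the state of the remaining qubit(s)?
-0.44|0⟩ - 0.898|1⟩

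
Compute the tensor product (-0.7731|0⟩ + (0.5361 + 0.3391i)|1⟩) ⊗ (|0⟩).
-0.7731|00⟩ + (0.5361 + 0.3391i)|10⟩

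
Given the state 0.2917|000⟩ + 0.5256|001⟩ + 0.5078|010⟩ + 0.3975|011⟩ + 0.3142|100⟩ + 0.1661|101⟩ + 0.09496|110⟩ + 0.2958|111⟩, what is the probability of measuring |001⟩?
0.2763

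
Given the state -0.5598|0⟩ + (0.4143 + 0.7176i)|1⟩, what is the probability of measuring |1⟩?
0.6866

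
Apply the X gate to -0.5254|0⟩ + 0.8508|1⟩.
0.8508|0⟩ - 0.5254|1⟩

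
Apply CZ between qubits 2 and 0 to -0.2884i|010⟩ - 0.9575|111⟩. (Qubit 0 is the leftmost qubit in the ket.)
-0.2884i|010⟩ + 0.9575|111⟩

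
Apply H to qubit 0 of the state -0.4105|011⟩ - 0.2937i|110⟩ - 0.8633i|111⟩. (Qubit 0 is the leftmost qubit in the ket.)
-0.2077i|010⟩ + (-0.2903 - 0.6104i)|011⟩ + 0.2077i|110⟩ + (-0.2903 + 0.6104i)|111⟩

H on qubit 0 mixes each pair of kets that differ only in qubit 0: amplitudes (a, b) of (|…0…⟩, |…1…⟩) become ((a + b)/√2, (a − b)/√2). Kets absent from the input have amplitude 0.
(|010⟩, |110⟩): (a, b) = (0, -0.2937i) → (-0.2077i, 0.2077i)
(|011⟩, |111⟩): (a, b) = (-0.4105, -0.8633i) → ((-0.2903 - 0.6104i), (-0.2903 + 0.6104i))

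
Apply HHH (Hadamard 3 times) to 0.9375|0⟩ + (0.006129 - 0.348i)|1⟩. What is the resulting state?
(0.6672 - 0.2461i)|0⟩ + (0.6586 + 0.2461i)|1⟩

H² = I, so H^3 = H: a single Hadamard. With (a, b) = (0.9375, (0.006129 - 0.348i)), H gives ((a + b)/√2, (a − b)/√2) = ((0.6672 - 0.2461i), (0.6586 + 0.2461i)).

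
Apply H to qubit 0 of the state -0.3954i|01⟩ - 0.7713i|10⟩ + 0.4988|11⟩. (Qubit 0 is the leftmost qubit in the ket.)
-0.5454i|00⟩ + (0.3527 - 0.2796i)|01⟩ + 0.5454i|10⟩ + (-0.3527 - 0.2796i)|11⟩

H on qubit 0 mixes each pair of kets that differ only in qubit 0: amplitudes (a, b) of (|…0…⟩, |…1…⟩) become ((a + b)/√2, (a − b)/√2). Kets absent from the input have amplitude 0.
(|00⟩, |10⟩): (a, b) = (0, -0.7713i) → (-0.5454i, 0.5454i)
(|01⟩, |11⟩): (a, b) = (-0.3954i, 0.4988) → ((0.3527 - 0.2796i), (-0.3527 - 0.2796i))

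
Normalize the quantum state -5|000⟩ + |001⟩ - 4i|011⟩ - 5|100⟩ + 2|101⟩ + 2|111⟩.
-1/√3|000⟩ + 0.1155|001⟩ - 0.4619i|011⟩ - 1/√3|100⟩ + 0.2309|101⟩ + 0.2309|111⟩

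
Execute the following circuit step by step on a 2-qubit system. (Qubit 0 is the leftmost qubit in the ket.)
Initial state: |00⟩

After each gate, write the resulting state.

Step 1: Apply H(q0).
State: 1/√2|00⟩ + 1/√2|10⟩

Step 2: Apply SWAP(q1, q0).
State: 1/√2|00⟩ + 1/√2|01⟩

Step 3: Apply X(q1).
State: 1/√2|00⟩ + 1/√2|01⟩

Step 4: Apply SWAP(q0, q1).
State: 1/√2|00⟩ + 1/√2|10⟩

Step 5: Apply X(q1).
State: 1/√2|01⟩ + 1/√2|11⟩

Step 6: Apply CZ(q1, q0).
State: 1/√2|01⟩ - 1/√2|11⟩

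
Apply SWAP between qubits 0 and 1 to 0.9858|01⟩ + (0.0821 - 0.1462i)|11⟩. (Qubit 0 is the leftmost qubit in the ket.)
0.9858|10⟩ + (0.0821 - 0.1462i)|11⟩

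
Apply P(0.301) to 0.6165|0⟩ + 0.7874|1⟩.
0.6165|0⟩ + (0.752 + 0.2334i)|1⟩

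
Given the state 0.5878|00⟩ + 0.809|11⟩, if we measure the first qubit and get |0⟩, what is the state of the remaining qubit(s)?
|0⟩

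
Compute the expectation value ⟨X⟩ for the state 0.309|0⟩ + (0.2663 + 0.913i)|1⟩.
0.1646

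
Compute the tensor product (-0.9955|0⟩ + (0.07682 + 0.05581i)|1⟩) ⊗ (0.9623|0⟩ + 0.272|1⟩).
-0.958|00⟩ - 0.2708|01⟩ + (0.07392 + 0.05371i)|10⟩ + (0.0209 + 0.01518i)|11⟩

amp(|b₁b₂…⟩) = product of the factor amplitudes for bits b₁, b₂, …; only kets whose every factor amplitude is nonzero survive.
|00⟩: (-0.9955)(0.9623) = -0.958
|01⟩: (-0.9955)(0.272) = -0.2708
|10⟩: (0.07682 + 0.05581i)(0.9623) = (0.07392 + 0.05371i)
|11⟩: (0.07682 + 0.05581i)(0.272) = (0.0209 + 0.01518i)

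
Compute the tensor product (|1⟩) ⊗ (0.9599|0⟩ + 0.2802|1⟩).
0.9599|10⟩ + 0.2802|11⟩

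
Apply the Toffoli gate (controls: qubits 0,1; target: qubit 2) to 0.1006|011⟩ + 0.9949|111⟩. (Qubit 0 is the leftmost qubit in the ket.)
0.1006|011⟩ + 0.9949|110⟩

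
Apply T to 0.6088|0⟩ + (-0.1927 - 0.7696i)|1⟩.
0.6088|0⟩ + (0.4079 - 0.6804i)|1⟩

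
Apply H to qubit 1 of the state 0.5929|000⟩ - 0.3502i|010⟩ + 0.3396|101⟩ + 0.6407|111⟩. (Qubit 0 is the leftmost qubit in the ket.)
(0.4192 - 0.2476i)|000⟩ + (0.4192 + 0.2476i)|010⟩ + 0.6932|101⟩ - 0.2129|111⟩

H on qubit 1 mixes each pair of kets that differ only in qubit 1: amplitudes (a, b) of (|…0…⟩, |…1…⟩) become ((a + b)/√2, (a − b)/√2). Kets absent from the input have amplitude 0.
(|000⟩, |010⟩): (a, b) = (0.5929, -0.3502i) → ((0.4192 - 0.2476i), (0.4192 + 0.2476i))
(|101⟩, |111⟩): (a, b) = (0.3396, 0.6407) → (0.6932, -0.2129)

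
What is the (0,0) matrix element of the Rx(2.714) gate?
0.2122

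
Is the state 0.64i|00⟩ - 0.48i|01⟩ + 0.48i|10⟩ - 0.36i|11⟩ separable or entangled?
Separable

Writing the state as a|00⟩ + b|01⟩ + c|10⟩ + d|11⟩, it is a product state iff ad − bc = 0.
Here (a, b, c, d) = (0.64i, -0.48i, 0.48i, -0.36i): ad − bc = (0.64i)(-0.36i) − (-0.48i)(0.48i) = 0, so the state is separable.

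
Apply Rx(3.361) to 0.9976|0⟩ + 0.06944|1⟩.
(-0.1092 - 0.06902i)|0⟩ + (-0.007603 - 0.9916i)|1⟩

Rx(3.361) = [[cos(θ/2), −i·sin(θ/2)], [−i·sin(θ/2), cos(θ/2)]]; θ = 3.361, cos(θ/2) ≈ -0.109484, sin(θ/2) ≈ 0.993989.
With a = amp(|0⟩) = 0.9976 and b = amp(|1⟩) = 0.06944:
new amp(|0⟩) = (-0.109484)·a + (-0.993989i)·b = (-0.1092 - 0.06902i)
new amp(|1⟩) = (-0.993989i)·a + (-0.109484)·b = (-0.007603 - 0.9916i)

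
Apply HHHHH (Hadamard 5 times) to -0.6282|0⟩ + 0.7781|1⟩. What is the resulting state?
0.106|0⟩ - 0.9944|1⟩

H² = I, so H^5 = H: a single Hadamard. With (a, b) = (-0.6282, 0.7781), H gives ((a + b)/√2, (a − b)/√2) = (0.106, -0.9944).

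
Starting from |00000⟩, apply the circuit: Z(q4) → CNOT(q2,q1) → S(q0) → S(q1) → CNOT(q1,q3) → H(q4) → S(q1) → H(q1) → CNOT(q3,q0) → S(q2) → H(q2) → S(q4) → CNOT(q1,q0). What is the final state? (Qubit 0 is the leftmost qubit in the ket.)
1/√8|00000⟩ + (1/√8)i|00001⟩ + 1/√8|00100⟩ + (1/√8)i|00101⟩ + 1/√8|11000⟩ + (1/√8)i|11001⟩ + 1/√8|11100⟩ + (1/√8)i|11101⟩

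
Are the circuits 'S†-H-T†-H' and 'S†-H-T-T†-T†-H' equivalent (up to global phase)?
Yes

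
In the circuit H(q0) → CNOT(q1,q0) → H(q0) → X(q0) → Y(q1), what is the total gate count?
5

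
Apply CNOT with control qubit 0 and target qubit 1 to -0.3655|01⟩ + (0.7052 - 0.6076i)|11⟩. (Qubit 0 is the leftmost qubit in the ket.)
-0.3655|01⟩ + (0.7052 - 0.6076i)|10⟩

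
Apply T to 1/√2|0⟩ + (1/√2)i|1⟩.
1/√2|0⟩ + (-1/2 + (1/2)i)|1⟩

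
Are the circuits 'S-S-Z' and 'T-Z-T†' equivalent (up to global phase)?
No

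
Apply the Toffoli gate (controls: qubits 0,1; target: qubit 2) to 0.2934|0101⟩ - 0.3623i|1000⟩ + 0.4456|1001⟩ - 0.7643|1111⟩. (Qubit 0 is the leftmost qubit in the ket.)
0.2934|0101⟩ - 0.3623i|1000⟩ + 0.4456|1001⟩ - 0.7643|1101⟩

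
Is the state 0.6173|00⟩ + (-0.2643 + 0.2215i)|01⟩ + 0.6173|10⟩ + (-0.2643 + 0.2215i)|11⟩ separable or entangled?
Separable

Writing the state as a|00⟩ + b|01⟩ + c|10⟩ + d|11⟩, it is a product state iff ad − bc = 0.
Here (a, b, c, d) = (0.6173, (-0.2643 + 0.2215i), 0.6173, (-0.2643 + 0.2215i)): ad − bc = (0.6173)(-0.2643 + 0.2215i) − (-0.2643 + 0.2215i)(0.6173) = 0, so the state is separable.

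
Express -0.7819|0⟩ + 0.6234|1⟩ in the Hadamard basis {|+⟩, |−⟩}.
-0.1121|+⟩ - 0.9937|−⟩

With |ψ⟩ = α|0⟩ + β|1⟩, the Hadamard-basis coefficients are ⟨+|ψ⟩ = (α + β)/√2 and ⟨−|ψ⟩ = (α − β)/√2.
Here α = -0.7819, β = 0.6234: (α + β)/√2 = -0.1121, (α − β)/√2 = -0.9937.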